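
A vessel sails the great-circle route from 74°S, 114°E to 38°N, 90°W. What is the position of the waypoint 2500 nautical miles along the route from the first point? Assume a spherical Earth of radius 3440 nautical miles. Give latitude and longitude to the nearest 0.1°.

≈ 61.0°S, 111.8°W

Convert each endpoint to a unit vector on the sphere (x = cos φ cos λ, y = cos φ sin λ, z = sin φ).
The central angle between the endpoints is δ = arccos(p₁·p₂) ≈ 2.482 rad (142.2°). The total great-circle distance is δ·R ≈ 2.482 × 3440 ≈ 8538 nmi, so the target fraction is f = 2500/8538 ≈ 0.293.
Interpolate at f ≈ 0.293 with slerp weights a = sin((1−f)δ)/sin δ ≈ 1.604, b = sin(fδ)/sin δ ≈ 1.084.
p = a·p₁ + b·p₂ ≈ (-0.180, -0.450, -0.874); φ = arcsin(p_z) ≈ -60.98°, λ = atan2(p_y, p_x) ≈ -111.76°.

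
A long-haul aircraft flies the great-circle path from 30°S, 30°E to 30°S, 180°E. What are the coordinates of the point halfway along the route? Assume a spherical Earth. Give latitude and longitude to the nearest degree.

≈ 66°S, 105°E

Write both endpoints as unit vectors p₁, p₂ with components (cos φ cos λ, cos φ sin λ, sin φ).
The central angle between the endpoints is δ = arccos(p₁·p₂) ≈ 1.982 rad (113.5°).
Interpolate at f = 1/2 with slerp weights a = sin((1−f)δ)/sin δ ≈ 0.913, b = sin(fδ)/sin δ ≈ 0.913.
p = a·p₁ + b·p₂ ≈ (-0.106, 0.395, -0.913); φ = arcsin(p_z) ≈ -65.85°, λ = atan2(p_y, p_x) ≈ 105.00°.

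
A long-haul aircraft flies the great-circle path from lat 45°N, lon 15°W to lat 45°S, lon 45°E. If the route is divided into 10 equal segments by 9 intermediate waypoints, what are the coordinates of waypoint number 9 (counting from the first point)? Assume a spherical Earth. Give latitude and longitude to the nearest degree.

The haversine formula gives a central angle δ ≈ 1.823 rad (104.5°) between the endpoints.
Interpolate at f = 9/10 with slerp weights a = sin((1−f)δ)/sin δ ≈ 0.187, b = sin(fδ)/sin δ ≈ 1.030.
p = a·p₁ + b·p₂ ≈ (0.643, 0.481, -0.596); φ = arcsin(p_z) ≈ -36.59°, λ = atan2(p_y, p_x) ≈ 36.79°.

≈ lat 37°S, lon 37°E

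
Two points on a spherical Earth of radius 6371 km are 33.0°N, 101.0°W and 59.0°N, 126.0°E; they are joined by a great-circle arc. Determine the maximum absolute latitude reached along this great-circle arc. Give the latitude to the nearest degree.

≈ 71°N

The great circle lies in the plane with unit normal n̂ = (p₁ × p₂)/|p₁ × p₂|.
Here n̂_z ≈ -0.321; the vertex latitude is φ_max = arccos|n̂_z| ≈ 71.3°.
Check via Clairaut: cos φ_max = |cos φ₁| · sin C = cos(33.0°)·sin(22.5°) ≈ 0.321, again giving ≈ 71.3°.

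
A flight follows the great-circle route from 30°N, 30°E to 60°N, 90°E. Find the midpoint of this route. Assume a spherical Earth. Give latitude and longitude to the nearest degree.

Write both endpoints as unit vectors p₁, p₂ with components (cos φ cos λ, cos φ sin λ, sin φ).
The central angle between the endpoints is δ = arccos(p₁·p₂) ≈ 0.864 rad (49.5°).
Interpolate at f = 1/2 with slerp weights a = sin((1−f)δ)/sin δ ≈ 0.551, b = sin(fδ)/sin δ ≈ 0.551.
p = a·p₁ + b·p₂ ≈ (0.413, 0.514, 0.752); φ = arcsin(p_z) ≈ 48.77°, λ = atan2(p_y, p_x) ≈ 51.21°.

≈ 49°N, 51°E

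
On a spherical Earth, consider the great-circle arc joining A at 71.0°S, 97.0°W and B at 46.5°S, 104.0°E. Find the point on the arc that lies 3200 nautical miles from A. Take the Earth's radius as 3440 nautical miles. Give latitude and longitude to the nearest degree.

≈ 55°S, 106°E

The haversine formula gives a central angle δ ≈ 1.074 rad (61.5°) between the endpoints. The total great-circle distance is δ·R ≈ 1.074 × 3440 ≈ 3694 nmi, so the target fraction is f = 3200/3694 ≈ 0.866.
Interpolate at f ≈ 0.866 with slerp weights a = sin((1−f)δ)/sin δ ≈ 0.163, b = sin(fδ)/sin δ ≈ 0.912.
p = a·p₁ + b·p₂ ≈ (-0.158, 0.556, -0.816); φ = arcsin(p_z) ≈ -54.65°, λ = atan2(p_y, p_x) ≈ 105.88°.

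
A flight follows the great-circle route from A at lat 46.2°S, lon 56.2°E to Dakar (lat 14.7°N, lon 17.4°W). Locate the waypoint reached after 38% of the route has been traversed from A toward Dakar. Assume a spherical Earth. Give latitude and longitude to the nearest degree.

≈ lat 27°S, lon 21°E

From cos δ = sin φ₁ sin φ₂ + cos φ₁ cos φ₂ cos Δλ, the central angle is δ ≈ 1.565 rad (89.7°).
Interpolate at f = 0.38 with slerp weights a = sin((1−f)δ)/sin δ ≈ 0.825, b = sin(fδ)/sin δ ≈ 0.560.
p = a·p₁ + b·p₂ ≈ (0.835, 0.312, -0.453); φ = arcsin(p_z) ≈ -26.96°, λ = atan2(p_y, p_x) ≈ 20.52°.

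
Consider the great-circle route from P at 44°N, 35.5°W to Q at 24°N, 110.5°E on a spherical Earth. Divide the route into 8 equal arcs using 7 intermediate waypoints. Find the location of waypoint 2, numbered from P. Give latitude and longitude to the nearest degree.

Write both endpoints as unit vectors p₁, p₂ with components (cos φ cos λ, cos φ sin λ, sin φ).
The central angle between the endpoints is δ = arccos(p₁·p₂) ≈ 1.836 rad (105.2°).
Interpolate at f = 2/8 with slerp weights a = sin((1−f)δ)/sin δ ≈ 1.017, b = sin(fδ)/sin δ ≈ 0.459.
p = a·p₁ + b·p₂ ≈ (0.449, -0.032, 0.893); φ = arcsin(p_z) ≈ 63.27°, λ = atan2(p_y, p_x) ≈ -4.06°.

≈ 63°N, 4°W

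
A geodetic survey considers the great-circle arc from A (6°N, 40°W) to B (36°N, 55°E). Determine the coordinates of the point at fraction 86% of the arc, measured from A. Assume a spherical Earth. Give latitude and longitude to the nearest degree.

Convert each endpoint to a unit vector on the sphere (x = cos φ cos λ, y = cos φ sin λ, z = sin φ).
The central angle between the endpoints is δ = arccos(p₁·p₂) ≈ 1.579 rad (90.5°).
Interpolate at f = 0.86 with slerp weights a = sin((1−f)δ)/sin δ ≈ 0.219, b = sin(fδ)/sin δ ≈ 0.978.
p = a·p₁ + b·p₂ ≈ (0.621, 0.508, 0.598); φ = arcsin(p_z) ≈ 36.69°, λ = atan2(p_y, p_x) ≈ 39.28°.

≈ (37°N, 39°E)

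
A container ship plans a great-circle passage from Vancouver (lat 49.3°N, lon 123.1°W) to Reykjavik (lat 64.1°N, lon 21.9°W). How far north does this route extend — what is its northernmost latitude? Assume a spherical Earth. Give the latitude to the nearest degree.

The great circle lies in the plane with unit normal n̂ = (p₁ × p₂)/|p₁ × p₂|.
Here n̂_z ≈ +0.359; the vertex latitude is φ_max = arccos|n̂_z| ≈ 69.0°.
Check via Clairaut: cos φ_max = |cos φ₁| · sin C = cos(49.3°)·sin(33.4°) ≈ 0.359, again giving ≈ 69.0°.

≈ 69°N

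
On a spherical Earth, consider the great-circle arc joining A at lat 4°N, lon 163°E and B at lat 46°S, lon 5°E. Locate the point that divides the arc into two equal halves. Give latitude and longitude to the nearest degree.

≈ lat 56°S, lon 127°E

Convert each endpoint to a unit vector on the sphere (x = cos φ cos λ, y = cos φ sin λ, z = sin φ).
The central angle between the endpoints is δ = arccos(p₁·p₂) ≈ 2.336 rad (133.8°).
Interpolate at f = 1/2 with slerp weights a = sin((1−f)δ)/sin δ ≈ 1.276, b = sin(fδ)/sin δ ≈ 1.276.
p = a·p₁ + b·p₂ ≈ (-0.334, 0.449, -0.829); φ = arcsin(p_z) ≈ -55.95°, λ = atan2(p_y, p_x) ≈ 126.64°.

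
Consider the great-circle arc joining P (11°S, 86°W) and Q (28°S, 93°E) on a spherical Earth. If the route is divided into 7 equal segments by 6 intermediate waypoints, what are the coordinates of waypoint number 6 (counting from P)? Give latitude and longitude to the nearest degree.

Write both endpoints as unit vectors p₁, p₂ with components (cos φ cos λ, cos φ sin λ, sin φ).
The central angle between the endpoints is δ = arccos(p₁·p₂) ≈ 2.461 rad (141.0°).
Interpolate at f = 6/7 with slerp weights a = sin((1−f)δ)/sin δ ≈ 0.547, b = sin(fδ)/sin δ ≈ 1.364.
p = a·p₁ + b·p₂ ≈ (-0.026, 0.667, -0.745); φ = arcsin(p_z) ≈ -48.13°, λ = atan2(p_y, p_x) ≈ 92.20°.

≈ (48°S, 92°E)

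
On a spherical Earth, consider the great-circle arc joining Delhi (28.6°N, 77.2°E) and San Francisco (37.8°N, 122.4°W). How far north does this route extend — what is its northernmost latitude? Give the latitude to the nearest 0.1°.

The great circle lies in the plane with unit normal n̂ = (p₁ × p₂)/|p₁ × p₂|.
Here n̂_z ≈ +0.249; the vertex latitude is φ_max = arccos|n̂_z| ≈ 75.6°.

≈ 75.6°N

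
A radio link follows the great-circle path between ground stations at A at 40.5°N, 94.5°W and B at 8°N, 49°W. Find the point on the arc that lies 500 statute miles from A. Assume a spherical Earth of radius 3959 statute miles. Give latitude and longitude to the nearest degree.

Convert each endpoint to a unit vector on the sphere (x = cos φ cos λ, y = cos φ sin λ, z = sin φ).
The central angle between the endpoints is δ = arccos(p₁·p₂) ≈ 0.904 rad (51.8°). The total great-circle distance is δ·R ≈ 0.904 × 3959 ≈ 3580 mi, so the target fraction is f = 500/3580 ≈ 0.140.
Interpolate at f ≈ 0.140 with slerp weights a = sin((1−f)δ)/sin δ ≈ 0.893, b = sin(fδ)/sin δ ≈ 0.160.
p = a·p₁ + b·p₂ ≈ (0.051, -0.797, 0.602); φ = arcsin(p_z) ≈ 37.03°, λ = atan2(p_y, p_x) ≈ -86.35°.

≈ 37°N, 86°W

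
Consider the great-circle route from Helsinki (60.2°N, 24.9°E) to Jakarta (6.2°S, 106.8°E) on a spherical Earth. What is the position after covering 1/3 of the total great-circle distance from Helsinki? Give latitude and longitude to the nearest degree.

≈ 45°N, 70°E

Write both endpoints as unit vectors p₁, p₂ with components (cos φ cos λ, cos φ sin λ, sin φ).
The central angle between the endpoints is δ = arccos(p₁·p₂) ≈ 1.595 rad (91.4°).
Interpolate at f = 1/3 with slerp weights a = sin((1−f)δ)/sin δ ≈ 0.874, b = sin(fδ)/sin δ ≈ 0.507.
p = a·p₁ + b·p₂ ≈ (0.248, 0.666, 0.704); φ = arcsin(p_z) ≈ 44.74°, λ = atan2(p_y, p_x) ≈ 69.54°.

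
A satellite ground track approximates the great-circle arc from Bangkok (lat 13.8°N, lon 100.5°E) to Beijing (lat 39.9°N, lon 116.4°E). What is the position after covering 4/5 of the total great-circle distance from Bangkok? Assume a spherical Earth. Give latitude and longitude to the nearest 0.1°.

≈ lat 34.8°N, lon 112.5°E

The haversine formula gives a central angle δ ≈ 0.517 rad (29.6°) between the endpoints.
Interpolate at f = 4/5 with slerp weights a = sin((1−f)δ)/sin δ ≈ 0.209, b = sin(fδ)/sin δ ≈ 0.813.
p = a·p₁ + b·p₂ ≈ (-0.314, 0.758, 0.571); φ = arcsin(p_z) ≈ 34.85°, λ = atan2(p_y, p_x) ≈ 112.52°.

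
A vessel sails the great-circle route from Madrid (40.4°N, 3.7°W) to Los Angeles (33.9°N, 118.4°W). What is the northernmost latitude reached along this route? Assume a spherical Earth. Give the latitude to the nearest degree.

The great circle lies in the plane with unit normal n̂ = (p₁ × p₂)/|p₁ × p₂|.
Here n̂_z ≈ -0.577; the vertex latitude is φ_max = arccos|n̂_z| ≈ 54.8°.

≈ 55°N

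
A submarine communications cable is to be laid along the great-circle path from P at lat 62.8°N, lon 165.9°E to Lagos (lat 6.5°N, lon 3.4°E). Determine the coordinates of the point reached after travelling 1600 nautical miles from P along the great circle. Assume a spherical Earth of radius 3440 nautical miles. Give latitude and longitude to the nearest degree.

≈ lat 82°N, lon 88°E

The haversine formula gives a central angle δ ≈ 1.910 rad (109.4°) between the endpoints. The total great-circle distance is δ·R ≈ 1.910 × 3440 ≈ 6569 nmi, so the target fraction is f = 1600/6569 ≈ 0.244.
Interpolate at f ≈ 0.244 with slerp weights a = sin((1−f)δ)/sin δ ≈ 1.052, b = sin(fδ)/sin δ ≈ 0.476.
p = a·p₁ + b·p₂ ≈ (0.005, 0.145, 0.989); φ = arcsin(p_z) ≈ 81.65°, λ = atan2(p_y, p_x) ≈ 87.88°.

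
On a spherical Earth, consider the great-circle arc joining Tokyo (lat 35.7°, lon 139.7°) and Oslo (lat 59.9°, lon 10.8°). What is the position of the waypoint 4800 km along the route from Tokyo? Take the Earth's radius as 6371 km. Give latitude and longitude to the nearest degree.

Convert each endpoint to a unit vector on the sphere (x = cos φ cos λ, y = cos φ sin λ, z = sin φ).
The central angle between the endpoints is δ = arccos(p₁·p₂) ≈ 1.319 rad (75.6°). The total great-circle distance is δ·R ≈ 1.319 × 6371 ≈ 8404 km, so the target fraction is f = 4800/8404 ≈ 0.571.
Interpolate at f ≈ 0.571 with slerp weights a = sin((1−f)δ)/sin δ ≈ 0.553, b = sin(fδ)/sin δ ≈ 0.706.
p = a·p₁ + b·p₂ ≈ (0.005, 0.357, 0.934); φ = arcsin(p_z) ≈ 69.08°, λ = atan2(p_y, p_x) ≈ 89.16°.

≈ lat 69°, lon 89°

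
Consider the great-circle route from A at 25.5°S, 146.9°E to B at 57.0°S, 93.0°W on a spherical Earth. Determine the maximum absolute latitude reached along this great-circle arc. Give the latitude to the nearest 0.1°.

≈ 64.7°S

The great circle lies in the plane with unit normal n̂ = (p₁ × p₂)/|p₁ × p₂|.
Here n̂_z ≈ +0.428; the vertex latitude is φ_max = arccos|n̂_z| ≈ 64.7°.
Check via Clairaut: cos φ_max = |cos φ₁| · sin C = cos(25.5°)·sin(151.7°) ≈ 0.428, again giving ≈ 64.7°.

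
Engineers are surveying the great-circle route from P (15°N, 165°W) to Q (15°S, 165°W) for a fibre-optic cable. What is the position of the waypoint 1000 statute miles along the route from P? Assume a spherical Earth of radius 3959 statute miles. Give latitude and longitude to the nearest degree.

≈ (1°N, 165°W)

From cos δ = sin φ₁ sin φ₂ + cos φ₁ cos φ₂ cos Δλ, the central angle is δ ≈ 0.524 rad (30.0°). The total great-circle distance is δ·R ≈ 0.524 × 3959 ≈ 2073 mi, so the target fraction is f = 1000/2073 ≈ 0.482.
Interpolate at f ≈ 0.482 with slerp weights a = sin((1−f)δ)/sin δ ≈ 0.535, b = sin(fδ)/sin δ ≈ 0.500.
p = a·p₁ + b·p₂ ≈ (-0.966, -0.259, 0.009); φ = arcsin(p_z) ≈ 0.53°, λ = atan2(p_y, p_x) ≈ -165.00°.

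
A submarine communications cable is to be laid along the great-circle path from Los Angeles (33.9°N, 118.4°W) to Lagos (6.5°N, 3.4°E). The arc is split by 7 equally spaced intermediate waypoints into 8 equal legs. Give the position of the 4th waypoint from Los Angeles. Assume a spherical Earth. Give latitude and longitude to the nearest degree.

≈ 37°N, 48°W

Convert each endpoint to a unit vector on the sphere (x = cos φ cos λ, y = cos φ sin λ, z = sin φ).
The central angle between the endpoints is δ = arccos(p₁·p₂) ≈ 1.951 rad (111.8°).
Interpolate at f = 4/8 with slerp weights a = sin((1−f)δ)/sin δ ≈ 0.892, b = sin(fδ)/sin δ ≈ 0.892.
p = a·p₁ + b·p₂ ≈ (0.532, -0.599, 0.598); φ = arcsin(p_z) ≈ 36.76°, λ = atan2(p_y, p_x) ≈ -48.35°.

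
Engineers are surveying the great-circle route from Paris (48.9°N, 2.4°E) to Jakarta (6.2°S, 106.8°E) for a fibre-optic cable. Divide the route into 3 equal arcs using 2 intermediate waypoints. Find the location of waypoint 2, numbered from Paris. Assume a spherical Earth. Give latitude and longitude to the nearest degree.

≈ 20°N, 83°E

From cos δ = sin φ₁ sin φ₂ + cos φ₁ cos φ₂ cos Δλ, the central angle is δ ≈ 1.817 rad (104.1°).
Interpolate at f = 2/3 with slerp weights a = sin((1−f)δ)/sin δ ≈ 0.587, b = sin(fδ)/sin δ ≈ 0.965.
p = a·p₁ + b·p₂ ≈ (0.108, 0.935, 0.338); φ = arcsin(p_z) ≈ 19.76°, λ = atan2(p_y, p_x) ≈ 83.40°.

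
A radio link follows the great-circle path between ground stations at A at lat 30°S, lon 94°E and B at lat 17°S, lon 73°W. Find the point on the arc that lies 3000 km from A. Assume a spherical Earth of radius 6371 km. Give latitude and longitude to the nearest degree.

Convert each endpoint to a unit vector on the sphere (x = cos φ cos λ, y = cos φ sin λ, z = sin φ).
The central angle between the endpoints is δ = arccos(p₁·p₂) ≈ 2.293 rad (131.4°). The total great-circle distance is δ·R ≈ 2.293 × 6371 ≈ 14606 km, so the target fraction is f = 3000/14606 ≈ 0.205.
Interpolate at f ≈ 0.205 with slerp weights a = sin((1−f)δ)/sin δ ≈ 1.291, b = sin(fδ)/sin δ ≈ 0.604.
p = a·p₁ + b·p₂ ≈ (0.091, 0.562, -0.822); φ = arcsin(p_z) ≈ -55.28°, λ = atan2(p_y, p_x) ≈ 80.80°.

≈ lat 55°S, lon 81°E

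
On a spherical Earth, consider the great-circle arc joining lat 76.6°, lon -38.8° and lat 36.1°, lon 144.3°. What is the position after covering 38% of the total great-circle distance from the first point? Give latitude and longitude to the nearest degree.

≈ lat 78°, lon 147°

Write both endpoints as unit vectors p₁, p₂ with components (cos φ cos λ, cos φ sin λ, sin φ).
The central angle between the endpoints is δ = arccos(p₁·p₂) ≈ 1.174 rad (67.3°).
Interpolate at f = 0.38 with slerp weights a = sin((1−f)δ)/sin δ ≈ 0.721, b = sin(fδ)/sin δ ≈ 0.468.
p = a·p₁ + b·p₂ ≈ (-0.177, 0.116, 0.977); φ = arcsin(p_z) ≈ 77.80°, λ = atan2(p_y, p_x) ≈ 146.75°.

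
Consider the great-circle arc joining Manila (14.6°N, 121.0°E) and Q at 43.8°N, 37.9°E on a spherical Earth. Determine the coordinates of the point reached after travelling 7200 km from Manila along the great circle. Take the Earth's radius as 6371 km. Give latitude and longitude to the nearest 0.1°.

Convert each endpoint to a unit vector on the sphere (x = cos φ cos λ, y = cos φ sin λ, z = sin φ).
The central angle between the endpoints is δ = arccos(p₁·p₂) ≈ 1.309 rad (75.0°). The total great-circle distance is δ·R ≈ 1.309 × 6371 ≈ 8343 km, so the target fraction is f = 7200/8343 ≈ 0.863.
Interpolate at f ≈ 0.863 with slerp weights a = sin((1−f)δ)/sin δ ≈ 0.185, b = sin(fδ)/sin δ ≈ 0.936.
p = a·p₁ + b·p₂ ≈ (0.441, 0.568, 0.695); φ = arcsin(p_z) ≈ 43.99°, λ = atan2(p_y, p_x) ≈ 52.17°.

≈ 44.0°N, 52.2°E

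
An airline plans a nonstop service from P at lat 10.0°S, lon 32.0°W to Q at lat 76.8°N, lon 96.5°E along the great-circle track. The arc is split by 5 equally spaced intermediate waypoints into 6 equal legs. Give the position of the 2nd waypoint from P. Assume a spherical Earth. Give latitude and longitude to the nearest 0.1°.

≈ lat 25.3°N, lon 25.0°W

Write both endpoints as unit vectors p₁, p₂ with components (cos φ cos λ, cos φ sin λ, sin φ).
The central angle between the endpoints is δ = arccos(p₁·p₂) ≈ 1.885 rad (108.0°).
Interpolate at f = 2/6 with slerp weights a = sin((1−f)δ)/sin δ ≈ 1.000, b = sin(fδ)/sin δ ≈ 0.618.
p = a·p₁ + b·p₂ ≈ (0.819, -0.382, 0.428); φ = arcsin(p_z) ≈ 25.35°, λ = atan2(p_y, p_x) ≈ -24.98°.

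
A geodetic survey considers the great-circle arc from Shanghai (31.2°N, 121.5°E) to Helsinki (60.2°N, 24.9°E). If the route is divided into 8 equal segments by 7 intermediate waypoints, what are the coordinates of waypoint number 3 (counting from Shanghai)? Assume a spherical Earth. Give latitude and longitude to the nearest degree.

≈ 51°N, 101°E

Write both endpoints as unit vectors p₁, p₂ with components (cos φ cos λ, cos φ sin λ, sin φ).
The central angle between the endpoints is δ = arccos(p₁·p₂) ≈ 1.159 rad (66.4°).
Interpolate at f = 3/8 with slerp weights a = sin((1−f)δ)/sin δ ≈ 0.723, b = sin(fδ)/sin δ ≈ 0.459.
p = a·p₁ + b·p₂ ≈ (-0.116, 0.623, 0.773); φ = arcsin(p_z) ≈ 50.64°, λ = atan2(p_y, p_x) ≈ 100.54°.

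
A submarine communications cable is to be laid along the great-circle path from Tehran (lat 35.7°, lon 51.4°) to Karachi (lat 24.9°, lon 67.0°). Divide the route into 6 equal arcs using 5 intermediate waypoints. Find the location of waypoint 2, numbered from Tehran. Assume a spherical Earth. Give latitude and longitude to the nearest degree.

Write both endpoints as unit vectors p₁, p₂ with components (cos φ cos λ, cos φ sin λ, sin φ).
The central angle between the endpoints is δ = arccos(p₁·p₂) ≈ 0.301 rad (17.2°).
Interpolate at f = 2/6 with slerp weights a = sin((1−f)δ)/sin δ ≈ 0.672, b = sin(fδ)/sin δ ≈ 0.338.
p = a·p₁ + b·p₂ ≈ (0.460, 0.709, 0.535); φ = arcsin(p_z) ≈ 32.31°, λ = atan2(p_y, p_x) ≈ 57.00°.

≈ lat 32°, lon 57°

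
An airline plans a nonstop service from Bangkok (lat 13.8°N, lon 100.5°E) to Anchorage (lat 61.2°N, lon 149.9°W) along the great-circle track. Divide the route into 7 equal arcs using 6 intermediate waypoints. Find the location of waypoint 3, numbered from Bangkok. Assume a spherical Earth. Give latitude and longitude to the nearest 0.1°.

≈ lat 45.6°N, lon 123.7°E

Write both endpoints as unit vectors p₁, p₂ with components (cos φ cos λ, cos φ sin λ, sin φ).
The central angle between the endpoints is δ = arccos(p₁·p₂) ≈ 1.519 rad (87.0°).
Interpolate at f = 3/7 with slerp weights a = sin((1−f)δ)/sin δ ≈ 0.764, b = sin(fδ)/sin δ ≈ 0.607.
p = a·p₁ + b·p₂ ≈ (-0.388, 0.583, 0.714); φ = arcsin(p_z) ≈ 45.55°, λ = atan2(p_y, p_x) ≈ 123.65°.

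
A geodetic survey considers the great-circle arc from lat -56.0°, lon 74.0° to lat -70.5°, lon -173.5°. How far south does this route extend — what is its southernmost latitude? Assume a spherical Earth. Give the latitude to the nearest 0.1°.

≈ -75.8°

The great circle lies in the plane with unit normal n̂ = (p₁ × p₂)/|p₁ × p₂|.
Here n̂_z ≈ +0.245; the vertex latitude is φ_max = arccos|n̂_z| ≈ 75.8°.
Check via Clairaut: cos φ_max = |cos φ₁| · sin C = cos(56.0°)·sin(154.0°) ≈ 0.245, again giving ≈ 75.8°.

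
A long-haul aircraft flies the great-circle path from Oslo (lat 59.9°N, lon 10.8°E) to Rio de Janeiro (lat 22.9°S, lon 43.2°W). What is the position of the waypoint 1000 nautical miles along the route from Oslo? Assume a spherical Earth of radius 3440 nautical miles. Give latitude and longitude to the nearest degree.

≈ lat 47°N, lon 8°W

From cos δ = sin φ₁ sin φ₂ + cos φ₁ cos φ₂ cos Δλ, the central angle is δ ≈ 1.636 rad (93.7°). The total great-circle distance is δ·R ≈ 1.636 × 3440 ≈ 5628 nmi, so the target fraction is f = 1000/5628 ≈ 0.178.
Interpolate at f ≈ 0.178 with slerp weights a = sin((1−f)δ)/sin δ ≈ 0.977, b = sin(fδ)/sin δ ≈ 0.287.
p = a·p₁ + b·p₂ ≈ (0.674, -0.089, 0.733); φ = arcsin(p_z) ≈ 47.16°, λ = atan2(p_y, p_x) ≈ -7.55°.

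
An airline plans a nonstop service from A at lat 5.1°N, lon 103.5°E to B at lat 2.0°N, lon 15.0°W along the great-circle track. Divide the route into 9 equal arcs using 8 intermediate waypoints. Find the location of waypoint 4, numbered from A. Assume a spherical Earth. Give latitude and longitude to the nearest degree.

Convert each endpoint to a unit vector on the sphere (x = cos φ cos λ, y = cos φ sin λ, z = sin φ).
The central angle between the endpoints is δ = arccos(p₁·p₂) ≈ 2.062 rad (118.2°).
Interpolate at f = 4/9 with slerp weights a = sin((1−f)δ)/sin δ ≈ 1.033, b = sin(fδ)/sin δ ≈ 0.900.
p = a·p₁ + b·p₂ ≈ (0.629, 0.768, 0.123); φ = arcsin(p_z) ≈ 7.08°, λ = atan2(p_y, p_x) ≈ 50.70°.

≈ lat 7°N, lon 51°E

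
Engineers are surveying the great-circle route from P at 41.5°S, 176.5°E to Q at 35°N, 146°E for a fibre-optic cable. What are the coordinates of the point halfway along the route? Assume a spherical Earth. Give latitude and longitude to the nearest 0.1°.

Write both endpoints as unit vectors p₁, p₂ with components (cos φ cos λ, cos φ sin λ, sin φ).
The central angle between the endpoints is δ = arccos(p₁·p₂) ≈ 1.422 rad (81.5°).
Interpolate at f = 1/2 with slerp weights a = sin((1−f)δ)/sin δ ≈ 0.660, b = sin(fδ)/sin δ ≈ 0.660.
p = a·p₁ + b·p₂ ≈ (-0.941, 0.332, -0.059); φ = arcsin(p_z) ≈ -3.37°, λ = atan2(p_y, p_x) ≈ 160.55°.

≈ 3.4°S, 160.6°E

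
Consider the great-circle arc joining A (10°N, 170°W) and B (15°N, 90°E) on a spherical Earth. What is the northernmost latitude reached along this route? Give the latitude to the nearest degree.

≈ 19°N

The great circle lies in the plane with unit normal n̂ = (p₁ × p₂)/|p₁ × p₂|.
Here n̂_z ≈ -0.944; the vertex latitude is φ_max = arccos|n̂_z| ≈ 19.3°.
Check via Clairaut: cos φ_max = |cos φ₁| · sin C = cos(10.0°)·sin(73.4°) ≈ 0.944, again giving ≈ 19.3°.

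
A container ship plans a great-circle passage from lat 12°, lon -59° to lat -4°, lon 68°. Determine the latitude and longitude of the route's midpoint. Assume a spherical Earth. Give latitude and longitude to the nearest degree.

≈ lat 9°, lon 6°

The haversine formula gives a central angle δ ≈ 2.216 rad (127.0°) between the endpoints.
Interpolate at f = 1/2 with slerp weights a = sin((1−f)δ)/sin δ ≈ 1.120, b = sin(fδ)/sin δ ≈ 1.120.
p = a·p₁ + b·p₂ ≈ (0.983, 0.097, 0.155); φ = arcsin(p_z) ≈ 8.91°, λ = atan2(p_y, p_x) ≈ 5.63°.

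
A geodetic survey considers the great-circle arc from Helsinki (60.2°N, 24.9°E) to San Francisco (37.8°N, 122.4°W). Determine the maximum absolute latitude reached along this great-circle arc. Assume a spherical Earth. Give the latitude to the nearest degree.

The great circle lies in the plane with unit normal n̂ = (p₁ × p₂)/|p₁ × p₂|.
Here n̂_z ≈ -0.217; the vertex latitude is φ_max = arccos|n̂_z| ≈ 77.5°.
Check via Clairaut: cos φ_max = |cos φ₁| · sin C = cos(60.2°)·sin(25.8°) ≈ 0.217, again giving ≈ 77.5°.

≈ 77°N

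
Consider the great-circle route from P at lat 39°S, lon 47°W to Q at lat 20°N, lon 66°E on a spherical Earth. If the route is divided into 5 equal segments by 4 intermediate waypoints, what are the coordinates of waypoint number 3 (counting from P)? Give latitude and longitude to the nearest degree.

≈ lat 9°S, lon 27°E

Convert each endpoint to a unit vector on the sphere (x = cos φ cos λ, y = cos φ sin λ, z = sin φ).
The central angle between the endpoints is δ = arccos(p₁·p₂) ≈ 2.095 rad (120.0°).
Interpolate at f = 3/5 with slerp weights a = sin((1−f)δ)/sin δ ≈ 0.859, b = sin(fδ)/sin δ ≈ 1.099.
p = a·p₁ + b·p₂ ≈ (0.875, 0.455, -0.165); φ = arcsin(p_z) ≈ -9.47°, λ = atan2(p_y, p_x) ≈ 27.48°.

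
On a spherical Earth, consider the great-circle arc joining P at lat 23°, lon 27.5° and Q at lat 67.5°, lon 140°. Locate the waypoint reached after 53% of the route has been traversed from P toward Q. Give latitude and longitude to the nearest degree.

Convert each endpoint to a unit vector on the sphere (x = cos φ cos λ, y = cos φ sin λ, z = sin φ).
The central angle between the endpoints is δ = arccos(p₁·p₂) ≈ 1.343 rad (76.9°).
Interpolate at f = 0.53 with slerp weights a = sin((1−f)δ)/sin δ ≈ 0.606, b = sin(fδ)/sin δ ≈ 0.670.
p = a·p₁ + b·p₂ ≈ (0.298, 0.422, 0.856); φ = arcsin(p_z) ≈ 58.88°, λ = atan2(p_y, p_x) ≈ 54.79°.

≈ lat 59°, lon 55°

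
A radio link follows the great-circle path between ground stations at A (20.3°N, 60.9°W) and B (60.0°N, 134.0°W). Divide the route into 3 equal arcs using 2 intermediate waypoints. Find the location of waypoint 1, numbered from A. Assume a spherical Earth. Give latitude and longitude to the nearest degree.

≈ (38°N, 75°W)

From cos δ = sin φ₁ sin φ₂ + cos φ₁ cos φ₂ cos Δλ, the central angle is δ ≈ 1.119 rad (64.1°).
Interpolate at f = 1/3 with slerp weights a = sin((1−f)δ)/sin δ ≈ 0.754, b = sin(fδ)/sin δ ≈ 0.405.
p = a·p₁ + b·p₂ ≈ (0.203, -0.764, 0.612); φ = arcsin(p_z) ≈ 37.77°, λ = atan2(p_y, p_x) ≈ -75.09°.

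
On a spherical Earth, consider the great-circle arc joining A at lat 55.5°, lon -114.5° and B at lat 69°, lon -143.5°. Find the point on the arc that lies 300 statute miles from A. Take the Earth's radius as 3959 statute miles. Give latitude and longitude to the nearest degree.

≈ lat 59°, lon -119°

Write both endpoints as unit vectors p₁, p₂ with components (cos φ cos λ, cos φ sin λ, sin φ).
The central angle between the endpoints is δ = arccos(p₁·p₂) ≈ 0.327 rad (18.8°). The total great-circle distance is δ·R ≈ 0.327 × 3959 ≈ 1296 mi, so the target fraction is f = 300/1296 ≈ 0.232.
Interpolate at f ≈ 0.232 with slerp weights a = sin((1−f)δ)/sin δ ≈ 0.774, b = sin(fδ)/sin δ ≈ 0.235.
p = a·p₁ + b·p₂ ≈ (-0.250, -0.449, 0.858); φ = arcsin(p_z) ≈ 59.07°, λ = atan2(p_y, p_x) ≈ -119.07°.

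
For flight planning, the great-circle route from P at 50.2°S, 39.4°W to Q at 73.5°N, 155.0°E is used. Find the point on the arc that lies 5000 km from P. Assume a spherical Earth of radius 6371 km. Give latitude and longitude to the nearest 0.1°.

≈ 5.6°S, 46.5°W

Convert each endpoint to a unit vector on the sphere (x = cos φ cos λ, y = cos φ sin λ, z = sin φ).
The central angle between the endpoints is δ = arccos(p₁·p₂) ≈ 2.721 rad (155.9°). The total great-circle distance is δ·R ≈ 2.721 × 6371 ≈ 17334 km, so the target fraction is f = 5000/17334 ≈ 0.288.
Interpolate at f ≈ 0.288 with slerp weights a = sin((1−f)δ)/sin δ ≈ 2.286, b = sin(fδ)/sin δ ≈ 1.730.
p = a·p₁ + b·p₂ ≈ (0.686, -0.721, -0.098); φ = arcsin(p_z) ≈ -5.63°, λ = atan2(p_y, p_x) ≈ -46.45°.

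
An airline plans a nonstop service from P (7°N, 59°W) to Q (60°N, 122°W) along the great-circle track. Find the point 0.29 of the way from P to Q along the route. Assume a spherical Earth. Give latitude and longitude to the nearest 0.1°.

≈ (24.9°N, 69.5°W)

Write both endpoints as unit vectors p₁, p₂ with components (cos φ cos λ, cos φ sin λ, sin φ).
The central angle between the endpoints is δ = arccos(p₁·p₂) ≈ 1.234 rad (70.7°).
Interpolate at f = 0.29 with slerp weights a = sin((1−f)δ)/sin δ ≈ 0.814, b = sin(fδ)/sin δ ≈ 0.371.
p = a·p₁ + b·p₂ ≈ (0.318, -0.850, 0.421); φ = arcsin(p_z) ≈ 24.87°, λ = atan2(p_y, p_x) ≈ -69.50°.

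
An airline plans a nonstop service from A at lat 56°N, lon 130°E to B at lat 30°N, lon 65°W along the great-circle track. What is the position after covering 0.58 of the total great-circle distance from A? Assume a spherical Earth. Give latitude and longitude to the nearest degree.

From cos δ = sin φ₁ sin φ₂ + cos φ₁ cos φ₂ cos Δλ, the central angle is δ ≈ 1.624 rad (93.1°).
Interpolate at f = 0.58 with slerp weights a = sin((1−f)δ)/sin δ ≈ 0.631, b = sin(fδ)/sin δ ≈ 0.810.
p = a·p₁ + b·p₂ ≈ (0.069, -0.365, 0.928); φ = arcsin(p_z) ≈ 68.18°, λ = atan2(p_y, p_x) ≈ -79.23°.

≈ lat 68°N, lon 79°W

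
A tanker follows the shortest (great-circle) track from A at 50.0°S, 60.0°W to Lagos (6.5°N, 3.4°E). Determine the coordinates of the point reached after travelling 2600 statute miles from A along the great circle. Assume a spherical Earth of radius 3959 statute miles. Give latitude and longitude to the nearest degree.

≈ 26°S, 22°W

Write both endpoints as unit vectors p₁, p₂ with components (cos φ cos λ, cos φ sin λ, sin φ).
The central angle between the endpoints is δ = arccos(p₁·p₂) ≈ 1.370 rad (78.5°). The total great-circle distance is δ·R ≈ 1.370 × 3959 ≈ 5425 mi, so the target fraction is f = 2600/5425 ≈ 0.479.
Interpolate at f ≈ 0.479 with slerp weights a = sin((1−f)δ)/sin δ ≈ 0.668, b = sin(fδ)/sin δ ≈ 0.623.
p = a·p₁ + b·p₂ ≈ (0.833, -0.335, -0.441); φ = arcsin(p_z) ≈ -26.17°, λ = atan2(p_y, p_x) ≈ -21.92°.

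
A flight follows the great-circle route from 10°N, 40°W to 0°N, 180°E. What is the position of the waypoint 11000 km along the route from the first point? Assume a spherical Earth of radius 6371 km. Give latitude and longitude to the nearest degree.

≈ 10°N, 141°W

Write both endpoints as unit vectors p₁, p₂ with components (cos φ cos λ, cos φ sin λ, sin φ).
The central angle between the endpoints is δ = arccos(p₁·p₂) ≈ 2.426 rad (139.0°). The total great-circle distance is δ·R ≈ 2.426 × 6371 ≈ 15453 km, so the target fraction is f = 11000/15453 ≈ 0.712.
Interpolate at f ≈ 0.712 with slerp weights a = sin((1−f)δ)/sin δ ≈ 0.980, b = sin(fδ)/sin δ ≈ 1.505.
p = a·p₁ + b·p₂ ≈ (-0.766, -0.621, 0.170); φ = arcsin(p_z) ≈ 9.80°, λ = atan2(p_y, p_x) ≈ -140.97°.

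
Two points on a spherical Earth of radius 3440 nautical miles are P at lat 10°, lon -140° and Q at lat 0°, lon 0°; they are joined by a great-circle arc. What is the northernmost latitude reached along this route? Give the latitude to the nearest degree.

≈ 15°

The great circle lies in the plane with unit normal n̂ = (p₁ × p₂)/|p₁ × p₂|.
Here n̂_z ≈ +0.964; the vertex latitude is φ_max = arccos|n̂_z| ≈ 15.3°.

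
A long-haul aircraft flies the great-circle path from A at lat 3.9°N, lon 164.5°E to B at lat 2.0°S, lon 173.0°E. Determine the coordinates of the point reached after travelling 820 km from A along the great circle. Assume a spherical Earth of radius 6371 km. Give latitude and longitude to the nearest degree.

Convert each endpoint to a unit vector on the sphere (x = cos φ cos λ, y = cos φ sin λ, z = sin φ).
The central angle between the endpoints is δ = arccos(p₁·p₂) ≈ 0.181 rad (10.3°). The total great-circle distance is δ·R ≈ 0.181 × 6371 ≈ 1150 km, so the target fraction is f = 820/1150 ≈ 0.713.
Interpolate at f ≈ 0.713 with slerp weights a = sin((1−f)δ)/sin δ ≈ 0.288, b = sin(fδ)/sin δ ≈ 0.715.
p = a·p₁ + b·p₂ ≈ (-0.986, 0.164, -0.005); φ = arcsin(p_z) ≈ -0.31°, λ = atan2(p_y, p_x) ≈ 170.56°.

≈ lat 0°N, lon 171°E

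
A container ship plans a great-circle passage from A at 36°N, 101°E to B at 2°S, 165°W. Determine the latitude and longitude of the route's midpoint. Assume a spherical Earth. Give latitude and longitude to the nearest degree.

Write both endpoints as unit vectors p₁, p₂ with components (cos φ cos λ, cos φ sin λ, sin φ).
The central angle between the endpoints is δ = arccos(p₁·p₂) ≈ 1.648 rad (94.4°).
Interpolate at f = 1/2 with slerp weights a = sin((1−f)δ)/sin δ ≈ 0.736, b = sin(fδ)/sin δ ≈ 0.736.
p = a·p₁ + b·p₂ ≈ (-0.824, 0.394, 0.407); φ = arcsin(p_z) ≈ 24.01°, λ = atan2(p_y, p_x) ≈ 154.44°.

≈ 24°N, 154°E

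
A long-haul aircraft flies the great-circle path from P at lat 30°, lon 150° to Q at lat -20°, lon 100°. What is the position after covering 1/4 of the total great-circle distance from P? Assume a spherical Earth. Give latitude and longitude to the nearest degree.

≈ lat 18°, lon 136°

Convert each endpoint to a unit vector on the sphere (x = cos φ cos λ, y = cos φ sin λ, z = sin φ).
The central angle between the endpoints is δ = arccos(p₁·p₂) ≈ 1.211 rad (69.4°).
Interpolate at f = 1/4 with slerp weights a = sin((1−f)δ)/sin δ ≈ 0.842, b = sin(fδ)/sin δ ≈ 0.319.
p = a·p₁ + b·p₂ ≈ (-0.684, 0.660, 0.312); φ = arcsin(p_z) ≈ 18.19°, λ = atan2(p_y, p_x) ≈ 136.03°.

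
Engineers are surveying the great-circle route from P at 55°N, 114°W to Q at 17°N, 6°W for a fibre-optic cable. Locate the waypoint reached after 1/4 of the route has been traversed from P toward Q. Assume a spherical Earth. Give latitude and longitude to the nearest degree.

≈ 58°N, 75°W

Convert each endpoint to a unit vector on the sphere (x = cos φ cos λ, y = cos φ sin λ, z = sin φ).
The central angle between the endpoints is δ = arccos(p₁·p₂) ≈ 1.501 rad (86.0°).
Interpolate at f = 1/4 with slerp weights a = sin((1−f)δ)/sin δ ≈ 0.905, b = sin(fδ)/sin δ ≈ 0.367.
p = a·p₁ + b·p₂ ≈ (0.138, -0.511, 0.849); φ = arcsin(p_z) ≈ 58.05°, λ = atan2(p_y, p_x) ≈ -74.85°.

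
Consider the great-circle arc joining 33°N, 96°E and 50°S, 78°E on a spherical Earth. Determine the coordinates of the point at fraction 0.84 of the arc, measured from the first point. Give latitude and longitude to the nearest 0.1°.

≈ 36.8°S, 82.4°E

From cos δ = sin φ₁ sin φ₂ + cos φ₁ cos φ₂ cos Δλ, the central angle is δ ≈ 1.475 rad (84.5°).
Interpolate at f = 0.84 with slerp weights a = sin((1−f)δ)/sin δ ≈ 0.235, b = sin(fδ)/sin δ ≈ 0.950.
p = a·p₁ + b·p₂ ≈ (0.106, 0.793, -0.600); φ = arcsin(p_z) ≈ -36.85°, λ = atan2(p_y, p_x) ≈ 82.36°.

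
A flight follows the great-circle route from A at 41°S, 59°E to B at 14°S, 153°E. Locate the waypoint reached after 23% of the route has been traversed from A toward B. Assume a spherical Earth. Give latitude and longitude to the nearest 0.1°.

The haversine formula gives a central angle δ ≈ 1.463 rad (83.8°) between the endpoints.
Interpolate at f = 0.23 with slerp weights a = sin((1−f)δ)/sin δ ≈ 0.908, b = sin(fδ)/sin δ ≈ 0.332.
p = a·p₁ + b·p₂ ≈ (0.066, 0.734, -0.676); φ = arcsin(p_z) ≈ -42.54°, λ = atan2(p_y, p_x) ≈ 84.87°.

≈ 42.5°S, 84.9°E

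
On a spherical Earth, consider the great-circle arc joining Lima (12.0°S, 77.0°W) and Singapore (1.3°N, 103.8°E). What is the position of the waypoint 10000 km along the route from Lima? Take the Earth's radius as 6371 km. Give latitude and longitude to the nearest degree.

Convert each endpoint to a unit vector on the sphere (x = cos φ cos λ, y = cos φ sin λ, z = sin φ).
The central angle between the endpoints is δ = arccos(p₁·p₂) ≈ 2.954 rad (169.3°). The total great-circle distance is δ·R ≈ 2.954 × 6371 ≈ 18822 km, so the target fraction is f = 10000/18822 ≈ 0.531.
Interpolate at f ≈ 0.531 with slerp weights a = sin((1−f)δ)/sin δ ≈ 5.279, b = sin(fδ)/sin δ ≈ 5.371.
p = a·p₁ + b·p₂ ≈ (-0.119, 0.184, -0.976); φ = arcsin(p_z) ≈ -77.33°, λ = atan2(p_y, p_x) ≈ 122.98°.

≈ 77°S, 123°E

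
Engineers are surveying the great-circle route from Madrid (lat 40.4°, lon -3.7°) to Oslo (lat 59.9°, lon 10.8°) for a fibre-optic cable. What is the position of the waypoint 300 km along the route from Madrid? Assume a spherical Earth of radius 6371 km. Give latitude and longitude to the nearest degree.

≈ lat 43°, lon -2°

Convert each endpoint to a unit vector on the sphere (x = cos φ cos λ, y = cos φ sin λ, z = sin φ).
The central angle between the endpoints is δ = arccos(p₁·p₂) ≈ 0.375 rad (21.5°). The total great-circle distance is δ·R ≈ 0.375 × 6371 ≈ 2390 km, so the target fraction is f = 300/2390 ≈ 0.126.
Interpolate at f ≈ 0.126 with slerp weights a = sin((1−f)δ)/sin δ ≈ 0.879, b = sin(fδ)/sin δ ≈ 0.128.
p = a·p₁ + b·p₂ ≈ (0.732, -0.031, 0.681); φ = arcsin(p_z) ≈ 42.93°, λ = atan2(p_y, p_x) ≈ -2.44°.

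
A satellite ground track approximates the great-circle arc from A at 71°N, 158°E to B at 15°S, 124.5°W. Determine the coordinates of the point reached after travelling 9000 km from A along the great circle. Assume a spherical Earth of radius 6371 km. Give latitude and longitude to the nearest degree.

Write both endpoints as unit vectors p₁, p₂ with components (cos φ cos λ, cos φ sin λ, sin φ).
The central angle between the endpoints is δ = arccos(p₁·p₂) ≈ 1.748 rad (100.2°). The total great-circle distance is δ·R ≈ 1.748 × 6371 ≈ 11139 km, so the target fraction is f = 9000/11139 ≈ 0.808.
Interpolate at f ≈ 0.808 with slerp weights a = sin((1−f)δ)/sin δ ≈ 0.335, b = sin(fδ)/sin δ ≈ 1.003.
p = a·p₁ + b·p₂ ≈ (-0.650, -0.758, 0.057); φ = arcsin(p_z) ≈ 3.26°, λ = atan2(p_y, p_x) ≈ -130.62°.

≈ 3°N, 131°W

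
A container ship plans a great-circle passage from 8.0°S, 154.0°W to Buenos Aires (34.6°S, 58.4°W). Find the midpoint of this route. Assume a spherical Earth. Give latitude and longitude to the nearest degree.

The haversine formula gives a central angle δ ≈ 1.571 rad (90.0°) between the endpoints.
Interpolate at f = 1/2 with slerp weights a = sin((1−f)δ)/sin δ ≈ 0.707, b = sin(fδ)/sin δ ≈ 0.707.
p = a·p₁ + b·p₂ ≈ (-0.324, -0.803, -0.500); φ = arcsin(p_z) ≈ -30.00°, λ = atan2(p_y, p_x) ≈ -112.00°.

≈ 30°S, 112°W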